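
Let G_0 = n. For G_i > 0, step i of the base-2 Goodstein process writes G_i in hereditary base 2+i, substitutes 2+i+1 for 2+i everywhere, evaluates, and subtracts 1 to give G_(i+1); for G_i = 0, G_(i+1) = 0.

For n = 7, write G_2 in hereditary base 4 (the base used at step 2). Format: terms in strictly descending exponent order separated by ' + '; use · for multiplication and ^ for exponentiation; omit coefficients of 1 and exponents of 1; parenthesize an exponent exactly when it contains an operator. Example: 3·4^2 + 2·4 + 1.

4^4 + 3

G_0=7  [base 2] 2^2 + 2 + 1  →[2↦3]→  3^3 + 3 + 1 = 31  −1 ⇒ G_1=30
G_1=30  [base 3] 3^3 + 3  →[3↦4]→  4^4 + 4 = 260  −1 ⇒ G_2=259
G_2=259  [base 4] 4^4 + 3  →[4↦5]→  5^5 + 3 = 3128  −1 ⇒ G_3=3127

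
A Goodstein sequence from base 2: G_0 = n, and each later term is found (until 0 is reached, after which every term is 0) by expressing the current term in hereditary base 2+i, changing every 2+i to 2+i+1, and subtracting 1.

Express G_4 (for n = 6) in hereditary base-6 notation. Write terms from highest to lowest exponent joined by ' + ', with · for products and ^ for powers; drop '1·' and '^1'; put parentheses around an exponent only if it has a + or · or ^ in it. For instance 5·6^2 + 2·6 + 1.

5·6^5 + 5·6^4 + 5·6^3 + 5·6^2 + 5·6 + 5

(0) 6|_2 = 2^2 + 2 ↦ 3^3 + 3|_3 = 30 ⇒ 29
(1) 29|_3 = 3^3 + 2 ↦ 4^4 + 2|_4 = 258 ⇒ 257
(2) 257|_4 = 4^4 + 1 ↦ 5^5 + 1|_5 = 3126 ⇒ 3125
(3) 3125|_5 = 5^5 ↦ 6^6|_6 = 46656 ⇒ 46655
(4) 46655|_6 = 5·6^5 + 5·6^4 + 5·6^3 + 5·6^2 + 5·6 + 5 ↦ 5·7^5 + 5·7^4 + 5·7^3 + 5·7^2 + 5·7 + 5|_7 = 98040 ⇒ 98039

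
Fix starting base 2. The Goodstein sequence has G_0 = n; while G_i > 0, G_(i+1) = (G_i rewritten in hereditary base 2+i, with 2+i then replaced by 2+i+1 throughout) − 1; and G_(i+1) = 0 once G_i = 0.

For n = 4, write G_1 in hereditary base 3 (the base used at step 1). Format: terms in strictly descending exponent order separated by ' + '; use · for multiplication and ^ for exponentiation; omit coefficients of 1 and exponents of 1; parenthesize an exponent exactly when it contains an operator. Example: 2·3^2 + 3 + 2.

2·3^2 + 2·3 + 2

G_0 = 4. HB_2(4) = 2^2. Bump = 27. G_1 = 26.
G_1 = 26. HB_3(26) = 2·3^2 + 2·3 + 2. Bump = 42. G_2 = 41.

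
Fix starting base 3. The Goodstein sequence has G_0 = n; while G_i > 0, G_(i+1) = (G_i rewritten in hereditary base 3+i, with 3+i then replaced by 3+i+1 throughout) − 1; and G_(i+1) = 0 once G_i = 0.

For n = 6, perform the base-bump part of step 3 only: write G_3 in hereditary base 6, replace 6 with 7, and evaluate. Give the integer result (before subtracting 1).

6 —HB3→ 2·3 —bump→ 2·4 = 8 —(−1)→ 7
7 —HB4→ 4 + 3 —bump→ 5 + 3 = 8 —(−1)→ 7
7 —HB5→ 5 + 2 —bump→ 6 + 2 = 8 —(−1)→ 7

8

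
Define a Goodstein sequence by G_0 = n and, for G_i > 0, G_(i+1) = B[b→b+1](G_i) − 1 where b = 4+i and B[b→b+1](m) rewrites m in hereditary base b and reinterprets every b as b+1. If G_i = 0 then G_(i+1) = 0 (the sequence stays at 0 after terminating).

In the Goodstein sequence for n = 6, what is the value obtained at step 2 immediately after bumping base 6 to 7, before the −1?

G_0=6  [base 4] 4 + 2  →[4↦5]→  5 + 2 = 7  −1 ⇒ G_1=6
G_1=6  [base 5] 5 + 1  →[5↦6]→  6 + 1 = 7  −1 ⇒ G_2=6
G_2=6  [base 6] 6  →[6↦7]→  7 = 7  −1 ⇒ G_3=6

7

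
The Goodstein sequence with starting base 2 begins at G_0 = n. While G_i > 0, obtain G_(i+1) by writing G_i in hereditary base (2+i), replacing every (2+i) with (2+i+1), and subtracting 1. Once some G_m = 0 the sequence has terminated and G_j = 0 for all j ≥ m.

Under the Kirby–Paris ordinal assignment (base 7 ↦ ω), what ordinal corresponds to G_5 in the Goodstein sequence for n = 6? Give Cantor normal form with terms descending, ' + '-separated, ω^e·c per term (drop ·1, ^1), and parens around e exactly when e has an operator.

ω^5·5 + ω^4·5 + ω^3·5 + ω^2·5 + ω·5 + 4

G_0=6  [base 2] 2^2 + 2  →[2↦3]→  3^3 + 3 = 30  −1 ⇒ G_1=29
G_1=29  [base 3] 3^3 + 2  →[3↦4]→  4^4 + 2 = 258  −1 ⇒ G_2=257
G_2=257  [base 4] 4^4 + 1  →[4↦5]→  5^5 + 1 = 3126  −1 ⇒ G_3=3125
G_3=3125  [base 5] 5^5  →[5↦6]→  6^6 = 46656  −1 ⇒ G_4=46655
G_4=46655  [base 6] 5·6^5 + 5·6^4 + 5·6^3 + 5·6^2 + 5·6 + 5  →[6↦7]→  5·7^5 + 5·7^4 + 5·7^3 + 5·7^2 + 5·7 + 5 = 98040  −1 ⇒ G_5=98039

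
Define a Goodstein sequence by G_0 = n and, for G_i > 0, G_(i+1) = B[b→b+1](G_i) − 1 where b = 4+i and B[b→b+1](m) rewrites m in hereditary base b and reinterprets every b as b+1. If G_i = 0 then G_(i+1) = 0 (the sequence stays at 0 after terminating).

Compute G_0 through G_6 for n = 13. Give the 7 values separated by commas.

G_0 = 13. HB_4(13) = 3·4 + 1. Bump = 16. G_1 = 15.
G_1 = 15. HB_5(15) = 3·5. Bump = 18. G_2 = 17.
G_2 = 17. HB_6(17) = 2·6 + 5. Bump = 19. G_3 = 18.
G_3 = 18. HB_7(18) = 2·7 + 4. Bump = 20. G_4 = 19.
G_4 = 19. HB_8(19) = 2·8 + 3. Bump = 21. G_5 = 20.
G_5 = 20. HB_9(20) = 2·9 + 2. Bump = 22. G_6 = 21.

13, 15, 17, 18, 19, 20, 21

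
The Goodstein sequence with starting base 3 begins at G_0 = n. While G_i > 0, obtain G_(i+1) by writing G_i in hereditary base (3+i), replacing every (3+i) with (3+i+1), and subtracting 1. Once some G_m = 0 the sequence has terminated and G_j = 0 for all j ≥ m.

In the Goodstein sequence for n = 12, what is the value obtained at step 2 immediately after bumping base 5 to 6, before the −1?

base 3: 12 = 3^2 + 3; at 4: 4^2 + 4 = 20; next = 19
base 4: 19 = 4^2 + 3; at 5: 5^2 + 3 = 28; next = 27
base 5: 27 = 5^2 + 2; at 6: 6^2 + 2 = 38; next = 37

38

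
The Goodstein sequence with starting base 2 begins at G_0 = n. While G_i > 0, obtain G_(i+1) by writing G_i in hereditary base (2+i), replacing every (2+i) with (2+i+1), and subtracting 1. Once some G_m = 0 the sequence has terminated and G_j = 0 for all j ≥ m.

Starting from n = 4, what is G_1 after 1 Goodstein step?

step 0: 4 = 2^2; sub 3 for 2: 3^3; = 27; G_1 = 27−1 = 26
step 1: 26 = 2·3^2 + 2·3 + 2; sub 4 for 3: 2·4^2 + 2·4 + 2; = 42; G_2 = 42−1 = 41

26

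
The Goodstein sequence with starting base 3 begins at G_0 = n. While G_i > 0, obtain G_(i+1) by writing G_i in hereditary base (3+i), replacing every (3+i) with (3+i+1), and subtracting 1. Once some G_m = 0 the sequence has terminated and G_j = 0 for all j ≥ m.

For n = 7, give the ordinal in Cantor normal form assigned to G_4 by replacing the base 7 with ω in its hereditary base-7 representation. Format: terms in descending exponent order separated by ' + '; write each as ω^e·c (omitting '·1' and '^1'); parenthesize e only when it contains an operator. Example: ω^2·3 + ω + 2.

ω + 2

base 3: 7 = 2·3 + 1; at 4: 2·4 + 1 = 9; next = 8
base 4: 8 = 2·4; at 5: 2·5 = 10; next = 9
base 5: 9 = 5 + 4; at 6: 6 + 4 = 10; next = 9
base 6: 9 = 6 + 3; at 7: 7 + 3 = 10; next = 9
base 7: 9 = 7 + 2; at 8: 8 + 2 = 10; next = 9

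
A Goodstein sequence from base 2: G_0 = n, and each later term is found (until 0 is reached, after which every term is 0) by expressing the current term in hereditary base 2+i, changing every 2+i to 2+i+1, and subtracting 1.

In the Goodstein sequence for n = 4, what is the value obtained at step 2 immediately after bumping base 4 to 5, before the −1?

61

[0] 4 ≡ 2^2 (base 2). Lift 3: 27. −1: 26.
[1] 26 ≡ 2·3^2 + 2·3 + 2 (base 3). Lift 4: 42. −1: 41.
[2] 41 ≡ 2·4^2 + 2·4 + 1 (base 4). Lift 5: 61. −1: 60.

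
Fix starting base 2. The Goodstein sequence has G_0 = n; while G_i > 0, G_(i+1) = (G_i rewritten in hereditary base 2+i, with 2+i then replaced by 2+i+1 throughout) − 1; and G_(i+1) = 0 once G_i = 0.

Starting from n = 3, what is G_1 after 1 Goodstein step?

3

3 —HB2→ 2 + 1 —bump→ 3 + 1 = 4 —(−1)→ 3
3 —HB3→ 3 —bump→ 4 = 4 —(−1)→ 3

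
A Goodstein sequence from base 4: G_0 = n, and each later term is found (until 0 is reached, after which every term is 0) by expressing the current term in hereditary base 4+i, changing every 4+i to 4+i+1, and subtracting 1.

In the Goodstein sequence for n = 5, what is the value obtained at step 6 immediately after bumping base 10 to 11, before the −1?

1

(0) 5|_4 = 4 + 1 ↦ 5 + 1|_5 = 6 ⇒ 5
(1) 5|_5 = 5 ↦ 6|_6 = 6 ⇒ 5
(2) 5|_6 = 5 ↦ 5|_7 = 5 ⇒ 4
(3) 4|_7 = 4 ↦ 4|_8 = 4 ⇒ 3
(4) 3|_8 = 3 ↦ 3|_9 = 3 ⇒ 2
(5) 2|_9 = 2 ↦ 2|_10 = 2 ⇒ 1
(6) 1|_10 = 1 ↦ 1|_11 = 1 ⇒ 0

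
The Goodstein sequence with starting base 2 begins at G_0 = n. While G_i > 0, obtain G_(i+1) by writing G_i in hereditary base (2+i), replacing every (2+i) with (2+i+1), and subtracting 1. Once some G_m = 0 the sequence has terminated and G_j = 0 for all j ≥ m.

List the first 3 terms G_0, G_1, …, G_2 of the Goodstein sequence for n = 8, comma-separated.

8, 80, 553

i=0: 8 = 2^(2 + 1) (b=2); 2→3: 3^(3 + 1) = 81; 81−1 = 80
i=1: 80 = 2·3^3 + 2·3^2 + 2·3 + 2 (b=3); 3→4: 2·4^4 + 2·4^2 + 2·4 + 2 = 554; 554−1 = 553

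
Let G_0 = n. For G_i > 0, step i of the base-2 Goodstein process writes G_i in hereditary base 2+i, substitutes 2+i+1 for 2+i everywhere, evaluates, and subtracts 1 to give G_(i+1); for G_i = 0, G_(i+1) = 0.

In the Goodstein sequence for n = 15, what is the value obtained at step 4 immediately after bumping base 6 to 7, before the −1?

G_0 = 15. HB_2(15) = 2^(2 + 1) + 2^2 + 2 + 1. Bump = 112. G_1 = 111.
G_1 = 111. HB_3(111) = 3^(3 + 1) + 3^3 + 3. Bump = 1284. G_2 = 1283.
G_2 = 1283. HB_4(1283) = 4^(4 + 1) + 4^4 + 3. Bump = 18753. G_3 = 18752.
G_3 = 18752. HB_5(18752) = 5^(5 + 1) + 5^5 + 2. Bump = 326594. G_4 = 326593.
G_4 = 326593. HB_6(326593) = 6^(6 + 1) + 6^6 + 1. Bump = 6588345. G_5 = 6588344.

6588345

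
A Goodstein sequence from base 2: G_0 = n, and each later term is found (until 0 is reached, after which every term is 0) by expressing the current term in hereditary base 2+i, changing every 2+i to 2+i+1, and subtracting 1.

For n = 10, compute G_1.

base 2: 10 = 2^(2 + 1) + 2; at 3: 3^(3 + 1) + 3 = 84; next = 83
base 3: 83 = 3^(3 + 1) + 2; at 4: 4^(4 + 1) + 2 = 1026; next = 1025

83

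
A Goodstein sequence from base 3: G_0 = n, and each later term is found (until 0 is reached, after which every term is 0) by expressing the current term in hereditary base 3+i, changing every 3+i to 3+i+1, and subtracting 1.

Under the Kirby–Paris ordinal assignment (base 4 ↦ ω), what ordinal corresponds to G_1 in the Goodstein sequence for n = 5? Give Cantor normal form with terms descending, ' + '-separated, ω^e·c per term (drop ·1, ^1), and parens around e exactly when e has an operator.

ω + 1

base 3: 5 = 3 + 2; at 4: 4 + 2 = 6; next = 5
base 4: 5 = 4 + 1; at 5: 5 + 1 = 6; next = 5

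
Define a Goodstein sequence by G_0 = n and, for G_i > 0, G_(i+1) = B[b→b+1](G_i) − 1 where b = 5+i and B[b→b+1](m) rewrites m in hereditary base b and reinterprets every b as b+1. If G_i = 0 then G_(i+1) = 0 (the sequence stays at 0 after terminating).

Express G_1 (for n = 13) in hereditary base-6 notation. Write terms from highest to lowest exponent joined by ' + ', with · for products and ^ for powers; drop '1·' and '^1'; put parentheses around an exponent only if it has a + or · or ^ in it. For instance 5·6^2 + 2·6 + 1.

2·6 + 2

13 —HB5→ 2·5 + 3 —bump→ 2·6 + 3 = 15 —(−1)→ 14
14 —HB6→ 2·6 + 2 —bump→ 2·7 + 2 = 16 —(−1)→ 15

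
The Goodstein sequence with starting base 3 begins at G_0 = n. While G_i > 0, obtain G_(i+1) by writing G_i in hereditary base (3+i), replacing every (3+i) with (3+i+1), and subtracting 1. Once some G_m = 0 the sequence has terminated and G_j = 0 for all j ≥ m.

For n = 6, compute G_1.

base 3: 6 = 2·3; at 4: 2·4 = 8; next = 7
base 4: 7 = 4 + 3; at 5: 5 + 3 = 8; next = 7

7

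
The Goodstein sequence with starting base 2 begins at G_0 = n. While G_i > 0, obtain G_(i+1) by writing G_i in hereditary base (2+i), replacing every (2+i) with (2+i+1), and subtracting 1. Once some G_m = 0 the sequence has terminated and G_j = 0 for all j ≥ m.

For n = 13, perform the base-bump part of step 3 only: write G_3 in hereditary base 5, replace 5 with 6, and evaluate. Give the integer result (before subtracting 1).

280712

G_0=13  [base 2] 2^(2 + 1) + 2^2 + 1  →[2↦3]→  3^(3 + 1) + 3^3 + 1 = 109  −1 ⇒ G_1=108
G_1=108  [base 3] 3^(3 + 1) + 3^3  →[3↦4]→  4^(4 + 1) + 4^4 = 1280  −1 ⇒ G_2=1279
G_2=1279  [base 4] 4^(4 + 1) + 3·4^3 + 3·4^2 + 3·4 + 3  →[4↦5]→  5^(5 + 1) + 3·5^3 + 3·5^2 + 3·5 + 3 = 16093  −1 ⇒ G_3=16092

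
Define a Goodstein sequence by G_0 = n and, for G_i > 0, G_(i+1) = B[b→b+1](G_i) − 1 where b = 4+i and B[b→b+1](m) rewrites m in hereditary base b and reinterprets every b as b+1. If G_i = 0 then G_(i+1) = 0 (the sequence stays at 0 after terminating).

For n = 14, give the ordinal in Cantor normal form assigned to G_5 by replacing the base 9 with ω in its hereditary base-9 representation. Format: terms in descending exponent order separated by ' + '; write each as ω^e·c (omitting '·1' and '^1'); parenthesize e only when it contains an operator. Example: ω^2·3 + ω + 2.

G_0 = 14. HB_4(14) = 3·4 + 2. Bump = 17. G_1 = 16.
G_1 = 16. HB_5(16) = 3·5 + 1. Bump = 19. G_2 = 18.
G_2 = 18. HB_6(18) = 3·6. Bump = 21. G_3 = 20.
G_3 = 20. HB_7(20) = 2·7 + 6. Bump = 22. G_4 = 21.
G_4 = 21. HB_8(21) = 2·8 + 5. Bump = 23. G_5 = 22.
G_5 = 22. HB_9(22) = 2·9 + 4. Bump = 24. G_6 = 23.

ω·2 + 4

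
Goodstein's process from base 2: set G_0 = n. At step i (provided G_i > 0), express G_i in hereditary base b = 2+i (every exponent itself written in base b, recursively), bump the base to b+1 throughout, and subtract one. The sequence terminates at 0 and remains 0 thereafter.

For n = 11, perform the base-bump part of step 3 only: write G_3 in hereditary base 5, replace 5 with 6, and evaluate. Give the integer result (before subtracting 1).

11 —HB2→ 2^(2 + 1) + 2 + 1 —bump→ 3^(3 + 1) + 3 + 1 = 85 —(−1)→ 84
84 —HB3→ 3^(3 + 1) + 3 —bump→ 4^(4 + 1) + 4 = 1028 —(−1)→ 1027
1027 —HB4→ 4^(4 + 1) + 3 —bump→ 5^(5 + 1) + 3 = 15628 —(−1)→ 15627
15627 —HB5→ 5^(5 + 1) + 2 —bump→ 6^(6 + 1) + 2 = 279938 —(−1)→ 279937

279938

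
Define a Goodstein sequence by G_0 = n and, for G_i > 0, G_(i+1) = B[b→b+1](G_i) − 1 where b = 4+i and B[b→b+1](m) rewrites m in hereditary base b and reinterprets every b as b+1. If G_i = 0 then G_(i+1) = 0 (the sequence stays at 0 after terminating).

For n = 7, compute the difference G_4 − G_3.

G_0 = 7. HB_4(7) = 4 + 3. Bump = 8. G_1 = 7.
G_1 = 7. HB_5(7) = 5 + 2. Bump = 8. G_2 = 7.
G_2 = 7. HB_6(7) = 6 + 1. Bump = 8. G_3 = 7.
G_3 = 7. HB_7(7) = 7. Bump = 8. G_4 = 7.

0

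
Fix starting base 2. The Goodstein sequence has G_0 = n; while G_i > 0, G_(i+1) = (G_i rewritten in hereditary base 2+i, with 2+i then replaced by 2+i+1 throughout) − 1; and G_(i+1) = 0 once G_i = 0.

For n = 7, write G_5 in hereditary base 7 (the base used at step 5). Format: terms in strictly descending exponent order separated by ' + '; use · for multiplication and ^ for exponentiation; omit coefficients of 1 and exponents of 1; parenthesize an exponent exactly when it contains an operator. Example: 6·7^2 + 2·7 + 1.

(0) 7|_2 = 2^2 + 2 + 1 ↦ 3^3 + 3 + 1|_3 = 31 ⇒ 30
(1) 30|_3 = 3^3 + 3 ↦ 4^4 + 4|_4 = 260 ⇒ 259
(2) 259|_4 = 4^4 + 3 ↦ 5^5 + 3|_5 = 3128 ⇒ 3127
(3) 3127|_5 = 5^5 + 2 ↦ 6^6 + 2|_6 = 46658 ⇒ 46657
(4) 46657|_6 = 6^6 + 1 ↦ 7^7 + 1|_7 = 823544 ⇒ 823543
(5) 823543|_7 = 7^7 ↦ 8^8|_8 = 16777216 ⇒ 16777215

7^7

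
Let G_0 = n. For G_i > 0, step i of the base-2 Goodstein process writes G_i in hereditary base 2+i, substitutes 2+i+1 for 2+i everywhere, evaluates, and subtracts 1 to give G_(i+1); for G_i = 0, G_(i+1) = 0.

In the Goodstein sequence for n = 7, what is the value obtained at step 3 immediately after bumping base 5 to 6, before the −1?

7 —HB2→ 2^2 + 2 + 1 —bump→ 3^3 + 3 + 1 = 31 —(−1)→ 30
30 —HB3→ 3^3 + 3 —bump→ 4^4 + 4 = 260 —(−1)→ 259
259 —HB4→ 4^4 + 3 —bump→ 5^5 + 3 = 3128 —(−1)→ 3127
3127 —HB5→ 5^5 + 2 —bump→ 6^6 + 2 = 46658 —(−1)→ 46657

46658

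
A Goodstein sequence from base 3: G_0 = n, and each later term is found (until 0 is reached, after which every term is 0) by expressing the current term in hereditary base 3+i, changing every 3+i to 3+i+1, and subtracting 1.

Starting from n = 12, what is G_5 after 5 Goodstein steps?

63

12 —HB3→ 3^2 + 3 —bump→ 4^2 + 4 = 20 —(−1)→ 19
19 —HB4→ 4^2 + 3 —bump→ 5^2 + 3 = 28 —(−1)→ 27
27 —HB5→ 5^2 + 2 —bump→ 6^2 + 2 = 38 —(−1)→ 37
37 —HB6→ 6^2 + 1 —bump→ 7^2 + 1 = 50 —(−1)→ 49
49 —HB7→ 7^2 —bump→ 8^2 = 64 —(−1)→ 63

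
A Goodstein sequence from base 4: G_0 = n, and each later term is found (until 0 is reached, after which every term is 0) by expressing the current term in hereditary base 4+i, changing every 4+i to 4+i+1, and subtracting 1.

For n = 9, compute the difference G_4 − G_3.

(0) 9|_4 = 2·4 + 1 ↦ 2·5 + 1|_5 = 11 ⇒ 10
(1) 10|_5 = 2·5 ↦ 2·6|_6 = 12 ⇒ 11
(2) 11|_6 = 6 + 5 ↦ 7 + 5|_7 = 12 ⇒ 11
(3) 11|_7 = 7 + 4 ↦ 8 + 4|_8 = 12 ⇒ 11

0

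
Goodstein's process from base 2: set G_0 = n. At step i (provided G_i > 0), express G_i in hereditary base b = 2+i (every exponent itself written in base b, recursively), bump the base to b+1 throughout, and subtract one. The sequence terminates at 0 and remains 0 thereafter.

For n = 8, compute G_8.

20000000211

8 —HB2→ 2^(2 + 1) —bump→ 3^(3 + 1) = 81 —(−1)→ 80
80 —HB3→ 2·3^3 + 2·3^2 + 2·3 + 2 —bump→ 2·4^4 + 2·4^2 + 2·4 + 2 = 554 —(−1)→ 553
553 —HB4→ 2·4^4 + 2·4^2 + 2·4 + 1 —bump→ 2·5^5 + 2·5^2 + 2·5 + 1 = 6311 —(−1)→ 6310
6310 —HB5→ 2·5^5 + 2·5^2 + 2·5 —bump→ 2·6^6 + 2·6^2 + 2·6 = 93396 —(−1)→ 93395
93395 —HB6→ 2·6^6 + 2·6^2 + 6 + 5 —bump→ 2·7^7 + 2·7^2 + 7 + 5 = 1647196 —(−1)→ 1647195
1647195 —HB7→ 2·7^7 + 2·7^2 + 7 + 4 —bump→ 2·8^8 + 2·8^2 + 8 + 4 = 33554572 —(−1)→ 33554571
33554571 —HB8→ 2·8^8 + 2·8^2 + 8 + 3 —bump→ 2·9^9 + 2·9^2 + 9 + 3 = 774841152 —(−1)→ 774841151
774841151 —HB9→ 2·9^9 + 2·9^2 + 9 + 2 —bump→ 2·10^10 + 2·10^2 + 10 + 2 = 20000000212 —(−1)→ 20000000211
20000000211 —HB10→ 2·10^10 + 2·10^2 + 10 + 1 —bump→ 2·11^11 + 2·11^2 + 11 + 1 = 570623341476 —(−1)→ 570623341475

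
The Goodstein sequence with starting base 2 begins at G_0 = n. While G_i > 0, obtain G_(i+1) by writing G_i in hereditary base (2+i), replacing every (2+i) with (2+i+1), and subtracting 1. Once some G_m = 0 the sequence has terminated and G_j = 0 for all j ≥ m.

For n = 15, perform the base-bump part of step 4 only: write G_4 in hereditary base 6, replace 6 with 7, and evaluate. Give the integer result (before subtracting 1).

base 2: 15 = 2^(2 + 1) + 2^2 + 2 + 1; at 3: 3^(3 + 1) + 3^3 + 3 + 1 = 112; next = 111
base 3: 111 = 3^(3 + 1) + 3^3 + 3; at 4: 4^(4 + 1) + 4^4 + 4 = 1284; next = 1283
base 4: 1283 = 4^(4 + 1) + 4^4 + 3; at 5: 5^(5 + 1) + 5^5 + 3 = 18753; next = 18752
base 5: 18752 = 5^(5 + 1) + 5^5 + 2; at 6: 6^(6 + 1) + 6^6 + 2 = 326594; next = 326593
base 6: 326593 = 6^(6 + 1) + 6^6 + 1; at 7: 7^(7 + 1) + 7^7 + 1 = 6588345; next = 6588344

6588345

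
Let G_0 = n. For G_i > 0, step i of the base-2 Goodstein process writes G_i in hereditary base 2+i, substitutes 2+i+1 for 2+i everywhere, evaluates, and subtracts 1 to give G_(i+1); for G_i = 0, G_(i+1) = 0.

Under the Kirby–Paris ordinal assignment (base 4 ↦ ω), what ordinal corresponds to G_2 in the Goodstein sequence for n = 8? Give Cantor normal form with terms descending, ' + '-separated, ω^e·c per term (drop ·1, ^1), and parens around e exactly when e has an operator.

8 —HB2→ 2^(2 + 1) —bump→ 3^(3 + 1) = 81 —(−1)→ 80
80 —HB3→ 2·3^3 + 2·3^2 + 2·3 + 2 —bump→ 2·4^4 + 2·4^2 + 2·4 + 2 = 554 —(−1)→ 553
553 —HB4→ 2·4^4 + 2·4^2 + 2·4 + 1 —bump→ 2·5^5 + 2·5^2 + 2·5 + 1 = 6311 —(−1)→ 6310

ω^ω·2 + ω^2·2 + ω·2 + 1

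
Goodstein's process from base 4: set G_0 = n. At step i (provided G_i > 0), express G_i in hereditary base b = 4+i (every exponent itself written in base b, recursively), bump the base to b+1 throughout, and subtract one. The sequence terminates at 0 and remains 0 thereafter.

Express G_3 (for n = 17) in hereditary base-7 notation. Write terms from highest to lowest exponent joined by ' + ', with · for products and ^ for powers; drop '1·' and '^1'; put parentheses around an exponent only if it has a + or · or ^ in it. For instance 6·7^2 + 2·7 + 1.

(0) 17|_4 = 4^2 + 1 ↦ 5^2 + 1|_5 = 26 ⇒ 25
(1) 25|_5 = 5^2 ↦ 6^2|_6 = 36 ⇒ 35
(2) 35|_6 = 5·6 + 5 ↦ 5·7 + 5|_7 = 40 ⇒ 39
(3) 39|_7 = 5·7 + 4 ↦ 5·8 + 4|_8 = 44 ⇒ 43

5·7 + 4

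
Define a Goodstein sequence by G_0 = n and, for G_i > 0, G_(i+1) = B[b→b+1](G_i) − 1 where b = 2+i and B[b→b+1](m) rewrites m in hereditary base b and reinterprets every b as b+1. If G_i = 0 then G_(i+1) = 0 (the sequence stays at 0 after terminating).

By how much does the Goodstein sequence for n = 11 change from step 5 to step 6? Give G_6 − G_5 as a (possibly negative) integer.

128452926

base 2: 11 = 2^(2 + 1) + 2 + 1; at 3: 3^(3 + 1) + 3 + 1 = 85; next = 84
base 3: 84 = 3^(3 + 1) + 3; at 4: 4^(4 + 1) + 4 = 1028; next = 1027
base 4: 1027 = 4^(4 + 1) + 3; at 5: 5^(5 + 1) + 3 = 15628; next = 15627
base 5: 15627 = 5^(5 + 1) + 2; at 6: 6^(6 + 1) + 2 = 279938; next = 279937
base 6: 279937 = 6^(6 + 1) + 1; at 7: 7^(7 + 1) + 1 = 5764802; next = 5764801
base 7: 5764801 = 7^(7 + 1); at 8: 8^(8 + 1) = 134217728; next = 134217727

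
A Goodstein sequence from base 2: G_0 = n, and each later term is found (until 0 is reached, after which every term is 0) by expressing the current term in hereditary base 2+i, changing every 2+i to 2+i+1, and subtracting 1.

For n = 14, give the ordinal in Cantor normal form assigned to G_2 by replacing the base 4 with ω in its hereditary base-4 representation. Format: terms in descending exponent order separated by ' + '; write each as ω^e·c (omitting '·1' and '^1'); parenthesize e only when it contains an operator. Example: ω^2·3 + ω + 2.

ω^(ω + 1) + ω^ω + 1

i=0: 14 = 2^(2 + 1) + 2^2 + 2 (b=2); 2→3: 3^(3 + 1) + 3^3 + 3 = 111; 111−1 = 110
i=1: 110 = 3^(3 + 1) + 3^3 + 2 (b=3); 3→4: 4^(4 + 1) + 4^4 + 2 = 1282; 1282−1 = 1281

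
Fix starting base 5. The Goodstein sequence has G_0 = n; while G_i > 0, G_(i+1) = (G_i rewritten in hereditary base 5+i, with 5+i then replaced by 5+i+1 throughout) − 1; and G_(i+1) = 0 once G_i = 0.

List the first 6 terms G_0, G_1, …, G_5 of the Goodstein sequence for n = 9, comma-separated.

9, 9, 9, 9, 9, 9

base 5: 9 = 5 + 4; at 6: 6 + 4 = 10; next = 9
base 6: 9 = 6 + 3; at 7: 7 + 3 = 10; next = 9
base 7: 9 = 7 + 2; at 8: 8 + 2 = 10; next = 9
base 8: 9 = 8 + 1; at 9: 9 + 1 = 10; next = 9
base 9: 9 = 9; at 10: 10 = 10; next = 9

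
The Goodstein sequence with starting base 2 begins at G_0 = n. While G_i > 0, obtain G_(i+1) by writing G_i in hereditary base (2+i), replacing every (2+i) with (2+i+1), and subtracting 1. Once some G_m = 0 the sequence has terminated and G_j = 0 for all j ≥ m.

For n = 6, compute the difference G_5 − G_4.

[0] 6 ≡ 2^2 + 2 (base 2). Lift 3: 30. −1: 29.
[1] 29 ≡ 3^3 + 2 (base 3). Lift 4: 258. −1: 257.
[2] 257 ≡ 4^4 + 1 (base 4). Lift 5: 3126. −1: 3125.
[3] 3125 ≡ 5^5 (base 5). Lift 6: 46656. −1: 46655.
[4] 46655 ≡ 5·6^5 + 5·6^4 + 5·6^3 + 5·6^2 + 5·6 + 5 (base 6). Lift 7: 98040. −1: 98039.

51384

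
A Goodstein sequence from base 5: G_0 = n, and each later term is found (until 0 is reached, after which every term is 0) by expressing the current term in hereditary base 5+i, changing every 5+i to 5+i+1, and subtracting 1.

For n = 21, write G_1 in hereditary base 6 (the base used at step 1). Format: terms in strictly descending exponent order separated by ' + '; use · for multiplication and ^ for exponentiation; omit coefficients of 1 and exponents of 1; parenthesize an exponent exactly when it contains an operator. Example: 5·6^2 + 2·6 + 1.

4·6

21 —HB5→ 4·5 + 1 —bump→ 4·6 + 1 = 25 —(−1)→ 24
24 —HB6→ 4·6 —bump→ 4·7 = 28 —(−1)→ 27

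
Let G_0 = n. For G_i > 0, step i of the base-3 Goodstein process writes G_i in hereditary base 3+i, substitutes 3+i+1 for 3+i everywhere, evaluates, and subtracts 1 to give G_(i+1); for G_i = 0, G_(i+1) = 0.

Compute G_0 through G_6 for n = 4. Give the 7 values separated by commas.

4, 4, 4, 3, 2, 1, 0

base 3: 4 = 3 + 1; at 4: 4 + 1 = 5; next = 4
base 4: 4 = 4; at 5: 5 = 5; next = 4
base 5: 4 = 4; at 6: 4 = 4; next = 3
base 6: 3 = 3; at 7: 3 = 3; next = 2
base 7: 2 = 2; at 8: 2 = 2; next = 1
base 8: 1 = 1; at 9: 1 = 1; next = 0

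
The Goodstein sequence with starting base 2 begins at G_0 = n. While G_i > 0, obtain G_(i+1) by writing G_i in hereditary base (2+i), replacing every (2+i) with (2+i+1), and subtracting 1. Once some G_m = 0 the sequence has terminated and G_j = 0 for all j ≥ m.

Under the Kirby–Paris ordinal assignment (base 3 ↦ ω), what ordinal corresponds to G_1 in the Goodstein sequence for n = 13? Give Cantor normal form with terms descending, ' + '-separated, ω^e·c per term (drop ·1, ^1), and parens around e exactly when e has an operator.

G_0=13  [base 2] 2^(2 + 1) + 2^2 + 1  →[2↦3]→  3^(3 + 1) + 3^3 + 1 = 109  −1 ⇒ G_1=108
G_1=108  [base 3] 3^(3 + 1) + 3^3  →[3↦4]→  4^(4 + 1) + 4^4 = 1280  −1 ⇒ G_2=1279

ω^(ω + 1) + ω^ω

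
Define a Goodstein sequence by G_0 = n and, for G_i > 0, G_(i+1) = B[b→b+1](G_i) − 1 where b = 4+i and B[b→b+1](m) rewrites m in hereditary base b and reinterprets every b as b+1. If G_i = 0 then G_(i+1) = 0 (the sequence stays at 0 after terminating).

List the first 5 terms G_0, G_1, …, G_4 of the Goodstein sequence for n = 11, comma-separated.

G_0 = 11. HB_4(11) = 2·4 + 3. Bump = 13. G_1 = 12.
G_1 = 12. HB_5(12) = 2·5 + 2. Bump = 14. G_2 = 13.
G_2 = 13. HB_6(13) = 2·6 + 1. Bump = 15. G_3 = 14.
G_3 = 14. HB_7(14) = 2·7. Bump = 16. G_4 = 15.

11, 12, 13, 14, 15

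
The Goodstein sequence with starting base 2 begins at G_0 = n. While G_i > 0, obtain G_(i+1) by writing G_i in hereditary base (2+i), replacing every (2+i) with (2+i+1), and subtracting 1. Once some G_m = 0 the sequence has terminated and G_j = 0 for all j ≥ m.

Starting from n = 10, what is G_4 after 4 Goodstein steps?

279935

G_0=10  [base 2] 2^(2 + 1) + 2  →[2↦3]→  3^(3 + 1) + 3 = 84  −1 ⇒ G_1=83
G_1=83  [base 3] 3^(3 + 1) + 2  →[3↦4]→  4^(4 + 1) + 2 = 1026  −1 ⇒ G_2=1025
G_2=1025  [base 4] 4^(4 + 1) + 1  →[4↦5]→  5^(5 + 1) + 1 = 15626  −1 ⇒ G_3=15625
G_3=15625  [base 5] 5^(5 + 1)  →[5↦6]→  6^(6 + 1) = 279936  −1 ⇒ G_4=279935
G_4=279935  [base 6] 5·6^6 + 5·6^5 + 5·6^4 + 5·6^3 + 5·6^2 + 5·6 + 5  →[6↦7]→  5·7^7 + 5·7^5 + 5·7^4 + 5·7^3 + 5·7^2 + 5·7 + 5 = 4215755  −1 ⇒ G_5=4215754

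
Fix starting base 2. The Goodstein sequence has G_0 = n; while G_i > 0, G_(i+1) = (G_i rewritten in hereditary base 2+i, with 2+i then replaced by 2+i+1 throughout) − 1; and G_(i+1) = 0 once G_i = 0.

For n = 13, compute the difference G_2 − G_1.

1171

step 0: 13 = 2^(2 + 1) + 2^2 + 1; sub 3 for 2: 3^(3 + 1) + 3^3 + 1; = 109; G_1 = 109−1 = 108
step 1: 108 = 3^(3 + 1) + 3^3; sub 4 for 3: 4^(4 + 1) + 4^4; = 1280; G_2 = 1280−1 = 1279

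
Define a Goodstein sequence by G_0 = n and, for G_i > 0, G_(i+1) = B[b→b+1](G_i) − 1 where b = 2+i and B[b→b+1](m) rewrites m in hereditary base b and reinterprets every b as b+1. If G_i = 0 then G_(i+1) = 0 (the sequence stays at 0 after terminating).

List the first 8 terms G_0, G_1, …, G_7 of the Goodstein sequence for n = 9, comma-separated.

(0) 9|_2 = 2^(2 + 1) + 1 ↦ 3^(3 + 1) + 1|_3 = 82 ⇒ 81
(1) 81|_3 = 3^(3 + 1) ↦ 4^(4 + 1)|_4 = 1024 ⇒ 1023
(2) 1023|_4 = 3·4^4 + 3·4^3 + 3·4^2 + 3·4 + 3 ↦ 3·5^5 + 3·5^3 + 3·5^2 + 3·5 + 3|_5 = 9843 ⇒ 9842
(3) 9842|_5 = 3·5^5 + 3·5^3 + 3·5^2 + 3·5 + 2 ↦ 3·6^6 + 3·6^3 + 3·6^2 + 3·6 + 2|_6 = 140744 ⇒ 140743
(4) 140743|_6 = 3·6^6 + 3·6^3 + 3·6^2 + 3·6 + 1 ↦ 3·7^7 + 3·7^3 + 3·7^2 + 3·7 + 1|_7 = 2471827 ⇒ 2471826
(5) 2471826|_7 = 3·7^7 + 3·7^3 + 3·7^2 + 3·7 ↦ 3·8^8 + 3·8^3 + 3·8^2 + 3·8|_8 = 50333400 ⇒ 50333399
(6) 50333399|_8 = 3·8^8 + 3·8^3 + 3·8^2 + 2·8 + 7 ↦ 3·9^9 + 3·9^3 + 3·9^2 + 2·9 + 7|_9 = 1162263922 ⇒ 1162263921

9, 81, 1023, 9842, 140743, 2471826, 50333399, 1162263921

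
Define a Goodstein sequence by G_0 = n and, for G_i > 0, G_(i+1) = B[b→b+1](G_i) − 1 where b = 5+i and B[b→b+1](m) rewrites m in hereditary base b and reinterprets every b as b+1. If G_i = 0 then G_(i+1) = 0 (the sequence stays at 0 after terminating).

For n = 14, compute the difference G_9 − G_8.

0

i=0: 14 = 2·5 + 4 (b=5); 5→6: 2·6 + 4 = 16; 16−1 = 15
i=1: 15 = 2·6 + 3 (b=6); 6→7: 2·7 + 3 = 17; 17−1 = 16
i=2: 16 = 2·7 + 2 (b=7); 7→8: 2·8 + 2 = 18; 18−1 = 17
i=3: 17 = 2·8 + 1 (b=8); 8→9: 2·9 + 1 = 19; 19−1 = 18
i=4: 18 = 2·9 (b=9); 9→10: 2·10 = 20; 20−1 = 19
i=5: 19 = 10 + 9 (b=10); 10→11: 11 + 9 = 20; 20−1 = 19
i=6: 19 = 11 + 8 (b=11); 11→12: 12 + 8 = 20; 20−1 = 19
i=7: 19 = 12 + 7 (b=12); 12→13: 13 + 7 = 20; 20−1 = 19
i=8: 19 = 13 + 6 (b=13); 13→14: 14 + 6 = 20; 20−1 = 19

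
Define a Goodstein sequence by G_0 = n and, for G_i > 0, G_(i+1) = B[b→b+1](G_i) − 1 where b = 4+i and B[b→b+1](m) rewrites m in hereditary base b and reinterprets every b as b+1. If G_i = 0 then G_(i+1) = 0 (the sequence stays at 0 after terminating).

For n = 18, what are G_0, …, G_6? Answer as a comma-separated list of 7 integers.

18, 26, 36, 48, 53, 58, 63

i=0: 18 = 4^2 + 2 (b=4); 4→5: 5^2 + 2 = 27; 27−1 = 26
i=1: 26 = 5^2 + 1 (b=5); 5→6: 6^2 + 1 = 37; 37−1 = 36
i=2: 36 = 6^2 (b=6); 6→7: 7^2 = 49; 49−1 = 48
i=3: 48 = 6·7 + 6 (b=7); 7→8: 6·8 + 6 = 54; 54−1 = 53
i=4: 53 = 6·8 + 5 (b=8); 8→9: 6·9 + 5 = 59; 59−1 = 58
i=5: 58 = 6·9 + 4 (b=9); 9→10: 6·10 + 4 = 64; 64−1 = 63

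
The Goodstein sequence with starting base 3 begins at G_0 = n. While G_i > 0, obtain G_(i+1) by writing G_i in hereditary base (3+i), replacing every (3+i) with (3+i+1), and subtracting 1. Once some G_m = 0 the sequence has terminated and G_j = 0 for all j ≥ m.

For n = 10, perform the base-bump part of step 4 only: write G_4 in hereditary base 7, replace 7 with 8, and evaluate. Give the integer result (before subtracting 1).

34

G_0=10  [base 3] 3^2 + 1  →[3↦4]→  4^2 + 1 = 17  −1 ⇒ G_1=16
G_1=16  [base 4] 4^2  →[4↦5]→  5^2 = 25  −1 ⇒ G_2=24
G_2=24  [base 5] 4·5 + 4  →[5↦6]→  4·6 + 4 = 28  −1 ⇒ G_3=27
G_3=27  [base 6] 4·6 + 3  →[6↦7]→  4·7 + 3 = 31  −1 ⇒ G_4=30
G_4=30  [base 7] 4·7 + 2  →[7↦8]→  4·8 + 2 = 34  −1 ⇒ G_5=33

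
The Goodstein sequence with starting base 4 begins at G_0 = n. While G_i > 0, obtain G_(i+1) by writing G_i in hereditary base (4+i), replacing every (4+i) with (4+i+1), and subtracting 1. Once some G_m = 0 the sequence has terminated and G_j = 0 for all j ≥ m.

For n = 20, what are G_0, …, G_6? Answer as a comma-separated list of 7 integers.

20, 29, 39, 51, 65, 81, 99

step 0: 20 = 4^2 + 4; sub 5 for 4: 5^2 + 5; = 30; G_1 = 30−1 = 29
step 1: 29 = 5^2 + 4; sub 6 for 5: 6^2 + 4; = 40; G_2 = 40−1 = 39
step 2: 39 = 6^2 + 3; sub 7 for 6: 7^2 + 3; = 52; G_3 = 52−1 = 51
step 3: 51 = 7^2 + 2; sub 8 for 7: 8^2 + 2; = 66; G_4 = 66−1 = 65
step 4: 65 = 8^2 + 1; sub 9 for 8: 9^2 + 1; = 82; G_5 = 82−1 = 81
step 5: 81 = 9^2; sub 10 for 9: 10^2; = 100; G_6 = 100−1 = 99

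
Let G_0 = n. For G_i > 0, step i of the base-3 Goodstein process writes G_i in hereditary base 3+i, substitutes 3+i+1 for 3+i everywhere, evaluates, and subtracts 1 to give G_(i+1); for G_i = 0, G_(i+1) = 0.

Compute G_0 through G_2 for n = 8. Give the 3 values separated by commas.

8, 9, 10

step 0: 8 = 2·3 + 2; sub 4 for 3: 2·4 + 2; = 10; G_1 = 10−1 = 9
step 1: 9 = 2·4 + 1; sub 5 for 4: 2·5 + 1; = 11; G_2 = 11−1 = 10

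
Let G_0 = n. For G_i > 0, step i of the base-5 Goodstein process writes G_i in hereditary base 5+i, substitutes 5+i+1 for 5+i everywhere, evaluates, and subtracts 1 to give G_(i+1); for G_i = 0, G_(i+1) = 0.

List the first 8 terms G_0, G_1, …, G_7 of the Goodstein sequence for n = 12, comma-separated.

12, 13, 14, 15, 15, 15, 15, 15

i=0: 12 = 2·5 + 2 (b=5); 5→6: 2·6 + 2 = 14; 14−1 = 13
i=1: 13 = 2·6 + 1 (b=6); 6→7: 2·7 + 1 = 15; 15−1 = 14
i=2: 14 = 2·7 (b=7); 7→8: 2·8 = 16; 16−1 = 15
i=3: 15 = 8 + 7 (b=8); 8→9: 9 + 7 = 16; 16−1 = 15
i=4: 15 = 9 + 6 (b=9); 9→10: 10 + 6 = 16; 16−1 = 15
i=5: 15 = 10 + 5 (b=10); 10→11: 11 + 5 = 16; 16−1 = 15
i=6: 15 = 11 + 4 (b=11); 11→12: 12 + 4 = 16; 16−1 = 15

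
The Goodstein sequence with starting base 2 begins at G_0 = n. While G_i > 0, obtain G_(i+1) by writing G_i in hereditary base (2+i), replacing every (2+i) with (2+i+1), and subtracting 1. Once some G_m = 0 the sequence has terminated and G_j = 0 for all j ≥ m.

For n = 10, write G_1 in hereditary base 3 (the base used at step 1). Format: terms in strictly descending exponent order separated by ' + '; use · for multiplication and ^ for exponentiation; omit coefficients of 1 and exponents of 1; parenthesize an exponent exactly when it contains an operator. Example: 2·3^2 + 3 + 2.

3^(3 + 1) + 2

base 2: 10 = 2^(2 + 1) + 2; at 3: 3^(3 + 1) + 3 = 84; next = 83
base 3: 83 = 3^(3 + 1) + 2; at 4: 4^(4 + 1) + 2 = 1026; next = 1025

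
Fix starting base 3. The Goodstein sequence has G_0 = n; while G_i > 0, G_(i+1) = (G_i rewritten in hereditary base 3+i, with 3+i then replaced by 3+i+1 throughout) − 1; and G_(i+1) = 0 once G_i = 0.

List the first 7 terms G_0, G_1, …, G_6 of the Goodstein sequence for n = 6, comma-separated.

6, 7, 7, 7, 7, 7, 6

i=0: 6 = 2·3 (b=3); 3→4: 2·4 = 8; 8−1 = 7
i=1: 7 = 4 + 3 (b=4); 4→5: 5 + 3 = 8; 8−1 = 7
i=2: 7 = 5 + 2 (b=5); 5→6: 6 + 2 = 8; 8−1 = 7
i=3: 7 = 6 + 1 (b=6); 6→7: 7 + 1 = 8; 8−1 = 7
i=4: 7 = 7 (b=7); 7→8: 8 = 8; 8−1 = 7
i=5: 7 = 7 (b=8); 8→9: 7 = 7; 7−1 = 6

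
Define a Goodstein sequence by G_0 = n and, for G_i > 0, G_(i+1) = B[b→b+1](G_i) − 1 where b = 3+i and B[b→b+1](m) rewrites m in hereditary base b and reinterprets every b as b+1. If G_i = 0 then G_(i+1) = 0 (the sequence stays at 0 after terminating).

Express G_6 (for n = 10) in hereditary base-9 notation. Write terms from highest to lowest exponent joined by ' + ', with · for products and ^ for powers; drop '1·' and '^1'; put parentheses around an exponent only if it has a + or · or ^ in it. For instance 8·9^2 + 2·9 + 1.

step 0: 10 = 3^2 + 1; sub 4 for 3: 4^2 + 1; = 17; G_1 = 17−1 = 16
step 1: 16 = 4^2; sub 5 for 4: 5^2; = 25; G_2 = 25−1 = 24
step 2: 24 = 4·5 + 4; sub 6 for 5: 4·6 + 4; = 28; G_3 = 28−1 = 27
step 3: 27 = 4·6 + 3; sub 7 for 6: 4·7 + 3; = 31; G_4 = 31−1 = 30
step 4: 30 = 4·7 + 2; sub 8 for 7: 4·8 + 2; = 34; G_5 = 34−1 = 33
step 5: 33 = 4·8 + 1; sub 9 for 8: 4·9 + 1; = 37; G_6 = 37−1 = 36
step 6: 36 = 4·9; sub 10 for 9: 4·10; = 40; G_7 = 40−1 = 39

4·9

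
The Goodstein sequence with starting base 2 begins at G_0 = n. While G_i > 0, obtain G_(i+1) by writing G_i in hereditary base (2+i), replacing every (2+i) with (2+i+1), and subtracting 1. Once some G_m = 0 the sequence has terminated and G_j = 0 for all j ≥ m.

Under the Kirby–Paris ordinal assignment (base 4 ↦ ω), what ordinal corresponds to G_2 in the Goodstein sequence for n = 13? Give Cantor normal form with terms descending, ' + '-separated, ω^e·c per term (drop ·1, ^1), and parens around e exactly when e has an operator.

ω^(ω + 1) + ω^3·3 + ω^2·3 + ω·3 + 3

G_0=13  [base 2] 2^(2 + 1) + 2^2 + 1  →[2↦3]→  3^(3 + 1) + 3^3 + 1 = 109  −1 ⇒ G_1=108
G_1=108  [base 3] 3^(3 + 1) + 3^3  →[3↦4]→  4^(4 + 1) + 4^4 = 1280  −1 ⇒ G_2=1279
G_2=1279  [base 4] 4^(4 + 1) + 3·4^3 + 3·4^2 + 3·4 + 3  →[4↦5]→  5^(5 + 1) + 3·5^3 + 3·5^2 + 3·5 + 3 = 16093  −1 ⇒ G_3=16092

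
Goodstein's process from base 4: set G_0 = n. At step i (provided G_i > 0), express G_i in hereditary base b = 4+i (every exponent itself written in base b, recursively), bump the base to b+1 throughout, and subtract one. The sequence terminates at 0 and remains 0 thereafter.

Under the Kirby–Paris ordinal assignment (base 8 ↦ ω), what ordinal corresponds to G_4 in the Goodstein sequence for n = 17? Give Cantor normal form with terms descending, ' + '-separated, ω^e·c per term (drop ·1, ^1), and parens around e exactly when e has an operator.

step 0: 17 = 4^2 + 1; sub 5 for 4: 5^2 + 1; = 26; G_1 = 26−1 = 25
step 1: 25 = 5^2; sub 6 for 5: 6^2; = 36; G_2 = 36−1 = 35
step 2: 35 = 5·6 + 5; sub 7 for 6: 5·7 + 5; = 40; G_3 = 40−1 = 39
step 3: 39 = 5·7 + 4; sub 8 for 7: 5·8 + 4; = 44; G_4 = 44−1 = 43
step 4: 43 = 5·8 + 3; sub 9 for 8: 5·9 + 3; = 48; G_5 = 48−1 = 47

ω·5 + 3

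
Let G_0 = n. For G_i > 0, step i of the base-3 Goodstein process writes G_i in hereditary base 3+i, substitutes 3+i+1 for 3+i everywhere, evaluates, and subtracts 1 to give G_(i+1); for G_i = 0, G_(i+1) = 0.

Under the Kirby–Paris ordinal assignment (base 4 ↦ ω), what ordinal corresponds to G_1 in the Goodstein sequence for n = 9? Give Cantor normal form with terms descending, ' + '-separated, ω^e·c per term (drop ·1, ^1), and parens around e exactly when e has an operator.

ω·3 + 3

9 —HB3→ 3^2 —bump→ 4^2 = 16 —(−1)→ 15
15 —HB4→ 3·4 + 3 —bump→ 3·5 + 3 = 18 —(−1)→ 17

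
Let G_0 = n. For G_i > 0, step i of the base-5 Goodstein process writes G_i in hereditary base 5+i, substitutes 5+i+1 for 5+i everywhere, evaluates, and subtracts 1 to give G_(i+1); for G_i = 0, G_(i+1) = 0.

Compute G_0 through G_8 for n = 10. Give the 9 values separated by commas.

10, 11, 11, 11, 11, 11, 11, 11, 10

step 0: 10 = 2·5; sub 6 for 5: 2·6; = 12; G_1 = 12−1 = 11
step 1: 11 = 6 + 5; sub 7 for 6: 7 + 5; = 12; G_2 = 12−1 = 11
step 2: 11 = 7 + 4; sub 8 for 7: 8 + 4; = 12; G_3 = 12−1 = 11
step 3: 11 = 8 + 3; sub 9 for 8: 9 + 3; = 12; G_4 = 12−1 = 11
step 4: 11 = 9 + 2; sub 10 for 9: 10 + 2; = 12; G_5 = 12−1 = 11
step 5: 11 = 10 + 1; sub 11 for 10: 11 + 1; = 12; G_6 = 12−1 = 11
step 6: 11 = 11; sub 12 for 11: 12; = 12; G_7 = 12−1 = 11
step 7: 11 = 11; sub 13 for 12: 11; = 11; G_8 = 11−1 = 10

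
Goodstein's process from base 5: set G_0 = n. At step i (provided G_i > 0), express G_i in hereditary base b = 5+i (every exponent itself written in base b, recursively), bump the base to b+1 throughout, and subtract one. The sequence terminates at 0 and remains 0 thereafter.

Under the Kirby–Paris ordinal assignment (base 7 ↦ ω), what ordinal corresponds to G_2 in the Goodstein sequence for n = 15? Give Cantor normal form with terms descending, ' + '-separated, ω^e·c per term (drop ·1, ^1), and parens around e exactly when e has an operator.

ω·2 + 4

[0] 15 ≡ 3·5 (base 5). Lift 6: 18. −1: 17.
[1] 17 ≡ 2·6 + 5 (base 6). Lift 7: 19. −1: 18.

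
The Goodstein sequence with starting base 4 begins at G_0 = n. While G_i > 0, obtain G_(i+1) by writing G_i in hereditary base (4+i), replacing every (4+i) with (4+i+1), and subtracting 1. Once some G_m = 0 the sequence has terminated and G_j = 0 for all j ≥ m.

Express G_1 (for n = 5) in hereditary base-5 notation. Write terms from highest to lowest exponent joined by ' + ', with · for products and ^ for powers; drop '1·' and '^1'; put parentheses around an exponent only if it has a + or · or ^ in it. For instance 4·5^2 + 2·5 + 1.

5

[0] 5 ≡ 4 + 1 (base 4). Lift 5: 6. −1: 5.
[1] 5 ≡ 5 (base 5). Lift 6: 6. −1: 5.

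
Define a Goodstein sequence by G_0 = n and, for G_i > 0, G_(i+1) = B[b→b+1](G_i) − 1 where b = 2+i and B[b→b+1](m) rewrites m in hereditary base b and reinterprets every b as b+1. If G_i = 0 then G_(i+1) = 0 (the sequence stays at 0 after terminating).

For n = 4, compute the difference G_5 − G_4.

26

step 0: 4 = 2^2; sub 3 for 2: 3^3; = 27; G_1 = 27−1 = 26
step 1: 26 = 2·3^2 + 2·3 + 2; sub 4 for 3: 2·4^2 + 2·4 + 2; = 42; G_2 = 42−1 = 41
step 2: 41 = 2·4^2 + 2·4 + 1; sub 5 for 4: 2·5^2 + 2·5 + 1; = 61; G_3 = 61−1 = 60
step 3: 60 = 2·5^2 + 2·5; sub 6 for 5: 2·6^2 + 2·6; = 84; G_4 = 84−1 = 83
step 4: 83 = 2·6^2 + 6 + 5; sub 7 for 6: 2·7^2 + 7 + 5; = 110; G_5 = 110−1 = 109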